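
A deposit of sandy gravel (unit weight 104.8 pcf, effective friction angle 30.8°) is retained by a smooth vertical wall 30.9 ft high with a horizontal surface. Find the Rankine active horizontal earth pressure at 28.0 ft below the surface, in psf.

947 psf

K_a = (1 − sin φ)/(1 + sin φ) = 0.3227.
σ_h = K_a γ z = 0.3227 × 104.8 × 28.0 = 947.0 psf.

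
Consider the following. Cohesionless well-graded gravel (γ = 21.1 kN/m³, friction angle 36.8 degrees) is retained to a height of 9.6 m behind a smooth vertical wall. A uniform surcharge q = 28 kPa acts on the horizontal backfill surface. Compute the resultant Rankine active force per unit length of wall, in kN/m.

311 kN/m

K_a = tan²(45° − φ/2) = 0.2508.
Soil triangle: ½ K_a γ H² = 0.5×0.2508×21.1×9.6² = 243.8 kN/m.
Surcharge rectangle: K_a q H = 0.2508×28×9.6 = 67.41 kN/m.
Total = 243.8 + 67.41 = 311.2 kN/m.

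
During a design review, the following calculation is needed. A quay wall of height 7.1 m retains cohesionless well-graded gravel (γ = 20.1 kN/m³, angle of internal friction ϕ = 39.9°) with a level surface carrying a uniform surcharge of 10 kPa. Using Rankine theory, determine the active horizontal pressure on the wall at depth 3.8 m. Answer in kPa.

K_a = (1 − sin φ)/(1 + sin φ) = 0.2184.
σ_v = γz + q = 20.1 × 3.8 + 10 = 86.38 kPa.
σ_h = K_a σ_v = 0.2184 × 86.38 = 18.87 kPa.

18.9 kPa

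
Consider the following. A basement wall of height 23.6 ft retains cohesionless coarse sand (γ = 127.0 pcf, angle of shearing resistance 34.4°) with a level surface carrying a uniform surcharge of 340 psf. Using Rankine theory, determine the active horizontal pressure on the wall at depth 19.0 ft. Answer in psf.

K_a = (1 − sin φ)/(1 + sin φ) = 0.2780.
σ_v = γz + q = 127.0 × 19.0 + 340 = 2753 psf.
σ_h = K_a σ_v = 0.2780 × 2753 = 765.3 psf.

765 psf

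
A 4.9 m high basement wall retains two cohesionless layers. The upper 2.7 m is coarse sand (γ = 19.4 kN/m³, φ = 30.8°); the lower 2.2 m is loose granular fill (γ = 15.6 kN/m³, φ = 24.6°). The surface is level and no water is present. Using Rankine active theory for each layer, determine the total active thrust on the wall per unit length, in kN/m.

85.9 kN/m

K_a1 = tan²(45°−30.8°/2) = 0.3227; K_a2 = tan²(45°−24.6°/2) = 0.4121.
Layer 1: σ at base = K_a1 γ₁ h₁ = 16.90 kPa; P₁ = ½×16.90×2.7 = 22.82.
Layer 2: σ_v at top = γ₁h₁ = 52.38; σ_h top = K_a2×52.38 = 21.59; σ_h base = K_a2×(52.38+15.6×2.2) = 35.73.
P₂ = ½(21.59+35.73)×2.2 = 63.05. Total P_a = 22.82+63.05 = 85.87 kN/m.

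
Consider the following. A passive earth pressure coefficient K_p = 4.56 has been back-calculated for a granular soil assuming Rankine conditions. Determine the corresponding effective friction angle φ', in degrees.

K_p = (1+sin φ)/(1−sin φ) ⇒ sin φ = (K_p − 1)/(K_p + 1) = 0.6403.
φ = arcsin(0.6403) = 39.81°.

39.8°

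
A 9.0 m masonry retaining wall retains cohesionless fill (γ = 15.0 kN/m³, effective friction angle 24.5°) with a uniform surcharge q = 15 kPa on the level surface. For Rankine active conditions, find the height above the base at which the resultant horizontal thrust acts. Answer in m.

3.27 m

K_a = 0.4137.
Triangular part P₁ = ½K_aγH² = 251.3 at H/3 = 3.000 m; rectangular part P₂ = K_a q H = 55.85 at H/2 = 4.500 m.
ȳ = (P₁·3.000 + P₂·4.500)/(P₁+P₂) = 3.273 m.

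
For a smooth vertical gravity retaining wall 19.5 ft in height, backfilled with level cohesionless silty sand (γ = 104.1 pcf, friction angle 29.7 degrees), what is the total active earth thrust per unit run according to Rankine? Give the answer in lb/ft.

6680 lb/ft

K_a = tan²(45° − φ/2) = 0.3374.
P_a = ½ K_a γ H² = 0.5 × 0.3374 × 104.1 × 19.5² = 6677 lb/ft.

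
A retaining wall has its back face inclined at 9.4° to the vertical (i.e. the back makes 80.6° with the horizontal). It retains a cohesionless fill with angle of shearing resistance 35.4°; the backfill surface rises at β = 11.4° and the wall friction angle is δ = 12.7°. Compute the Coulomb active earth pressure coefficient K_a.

0.363

K_a = sin²(α+φ) / [sin²α · sin(α−δ) · (1 + √{sin(φ+δ)sin(φ−β) / (sin(α−δ)sin(α+β))})²].
With α = 80.6°, φ = 35.4°, δ = 12.7°, β = 11.4°: K_a = 0.3626.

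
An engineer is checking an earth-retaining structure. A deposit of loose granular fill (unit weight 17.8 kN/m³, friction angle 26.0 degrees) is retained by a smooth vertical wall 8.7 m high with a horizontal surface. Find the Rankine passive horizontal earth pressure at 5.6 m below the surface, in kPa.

K_p = (1 + sin φ)/(1 − sin φ) = 2.561.
σ_h = K_p γ z = 2.561 × 17.8 × 5.6 = 255.3 kPa.

255 kPa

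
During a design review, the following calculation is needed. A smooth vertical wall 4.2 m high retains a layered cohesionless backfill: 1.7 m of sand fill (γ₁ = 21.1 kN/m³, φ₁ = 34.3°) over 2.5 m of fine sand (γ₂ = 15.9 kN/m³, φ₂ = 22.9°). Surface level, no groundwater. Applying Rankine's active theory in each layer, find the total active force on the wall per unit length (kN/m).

69.8 kN/m

K_a1 = tan²(45°−34.3°/2) = 0.2792; K_a2 = tan²(45°−22.9°/2) = 0.4398.
Layer 1: σ at base = K_a1 γ₁ h₁ = 10.01 kPa; P₁ = ½×10.01×1.7 = 8.511.
Layer 2: σ_v at top = γ₁h₁ = 35.87; σ_h top = K_a2×35.87 = 15.77; σ_h base = K_a2×(35.87+15.9×2.5) = 33.25.
P₂ = ½(15.77+33.25)×2.5 = 61.29. Total P_a = 8.511+61.29 = 69.80 kN/m.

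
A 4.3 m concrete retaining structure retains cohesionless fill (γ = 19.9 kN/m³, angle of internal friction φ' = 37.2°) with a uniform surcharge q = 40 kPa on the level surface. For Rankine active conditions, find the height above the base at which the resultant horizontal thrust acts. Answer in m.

K_a = 0.2464.
Triangular part P₁ = ½K_aγH² = 45.33 at H/3 = 1.433 m; rectangular part P₂ = K_a q H = 42.38 at H/2 = 2.150 m.
ȳ = (P₁·1.433 + P₂·2.150)/(P₁+P₂) = 1.780 m.

1.78 m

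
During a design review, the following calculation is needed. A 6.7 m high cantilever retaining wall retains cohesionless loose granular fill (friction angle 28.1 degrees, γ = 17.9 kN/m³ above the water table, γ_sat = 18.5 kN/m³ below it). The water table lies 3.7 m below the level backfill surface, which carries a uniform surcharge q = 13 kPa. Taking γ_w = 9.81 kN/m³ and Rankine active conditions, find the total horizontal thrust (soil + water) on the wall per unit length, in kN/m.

205 kN/m

K_a = tan²(45° − φ/2) = 0.3596.
γ' = 18.5 − 9.81 = 8.690 kN/m³. h₂ = H − d_w = 3.0 m.
σ'_h: at surface K_a·q = 4.675; at WT K_a(q+γd_w) = 28.49; at base K_a(q+γd_w+γ'h₂) = 37.87 kPa.
P₁ = ½(4.675+28.49)×3.7 = 61.36; P₂ = ½(28.49+37.87)×3.0 = 99.54; P_w = ½γ_w h₂² = 44.14.
Total = 61.36+99.54+44.14 = 205.0 kN/m.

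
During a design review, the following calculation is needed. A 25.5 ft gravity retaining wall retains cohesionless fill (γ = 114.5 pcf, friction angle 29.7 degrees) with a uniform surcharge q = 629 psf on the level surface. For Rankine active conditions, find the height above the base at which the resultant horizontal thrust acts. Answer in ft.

9.78 ft

K_a = 0.3374.
Triangular part P₁ = ½K_aγH² = 12560 at H/3 = 8.500 ft; rectangular part P₂ = K_a q H = 5411 at H/2 = 12.75 ft.
ȳ = (P₁·8.500 + P₂·12.75)/(P₁+P₂) = 9.780 ft.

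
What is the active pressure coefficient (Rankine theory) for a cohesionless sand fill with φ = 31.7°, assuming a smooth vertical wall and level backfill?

0.311

K_a = tan²(45° − φ/2) = tan²(29.15°) = 0.3111.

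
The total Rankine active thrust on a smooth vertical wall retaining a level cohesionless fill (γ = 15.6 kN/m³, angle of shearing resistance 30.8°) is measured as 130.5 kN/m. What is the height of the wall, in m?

K_a = 0.3227. P_a = ½ K_a γ H² ⇒ H = √(2P_a/(K_a γ)).
H = √(2×130.5/(0.3227×15.6)) = 7.200 m.

7.20 m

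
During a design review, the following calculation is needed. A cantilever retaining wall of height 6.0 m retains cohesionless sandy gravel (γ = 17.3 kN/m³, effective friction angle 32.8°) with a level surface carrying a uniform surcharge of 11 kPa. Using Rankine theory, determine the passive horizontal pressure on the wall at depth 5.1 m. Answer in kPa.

334 kPa

K_p = (1 + sin φ)/(1 − sin φ) = 3.364.
σ_v = γz + q = 17.3 × 5.1 + 11 = 99.23 kPa.
σ_h = K_p σ_v = 3.364 × 99.23 = 333.8 kPa.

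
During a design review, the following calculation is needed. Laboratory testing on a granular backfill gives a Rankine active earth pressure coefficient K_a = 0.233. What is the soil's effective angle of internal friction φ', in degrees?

K_a = tan²(45° − φ/2) ⇒ 45° − φ/2 = arctan(√0.233) = 25.77°.
φ = 2(45° − 25.77°) = 38.47°.

38.5°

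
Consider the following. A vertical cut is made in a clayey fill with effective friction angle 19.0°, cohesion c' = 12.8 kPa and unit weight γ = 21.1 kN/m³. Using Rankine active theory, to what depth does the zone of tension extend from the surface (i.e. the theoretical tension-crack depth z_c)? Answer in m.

K_a = tan²(45° − 19.0°/2) = 0.5088; √K_a = 0.7133.
The active pressure is zero where K_a γ z = 2c√K_a, so z_c = 2c/(γ√K_a) = 2×12.8/(21.1×0.7133) = 1.701 m.

1.70 m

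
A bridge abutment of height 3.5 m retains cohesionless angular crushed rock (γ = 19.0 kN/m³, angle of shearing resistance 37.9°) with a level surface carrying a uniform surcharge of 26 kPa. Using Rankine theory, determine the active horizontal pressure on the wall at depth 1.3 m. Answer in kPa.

12.1 kPa

K_a = (1 − sin φ)/(1 + sin φ) = 0.2389.
σ_v = γz + q = 19.0 × 1.3 + 26 = 50.70 kPa.
σ_h = K_a σ_v = 0.2389 × 50.70 = 12.11 kPa.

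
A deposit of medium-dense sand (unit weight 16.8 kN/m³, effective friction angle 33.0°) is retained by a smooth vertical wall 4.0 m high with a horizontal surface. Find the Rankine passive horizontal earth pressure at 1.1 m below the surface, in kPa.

62.7 kPa

K_p = (1 + sin φ)/(1 − sin φ) = 3.392.
σ_h = K_p γ z = 3.392 × 16.8 × 1.1 = 62.69 kPa.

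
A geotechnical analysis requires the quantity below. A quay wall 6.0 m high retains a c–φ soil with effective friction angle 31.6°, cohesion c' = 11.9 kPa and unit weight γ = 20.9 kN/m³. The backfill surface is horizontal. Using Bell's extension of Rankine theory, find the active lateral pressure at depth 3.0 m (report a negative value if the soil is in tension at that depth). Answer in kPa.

K_a = (1 − sin φ)/(1 + sin φ) = 0.3123.
σ_a = K_a γ z − 2c√K_a = 0.3123×20.9×3.0 − 2×11.9×0.5589 = 6.283 kPa.

6.28 kPa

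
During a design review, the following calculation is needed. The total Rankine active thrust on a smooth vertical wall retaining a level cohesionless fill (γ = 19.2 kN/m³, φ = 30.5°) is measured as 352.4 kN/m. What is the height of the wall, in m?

10.6 m

K_a = 0.3267. P_a = ½ K_a γ H² ⇒ H = √(2P_a/(K_a γ)).
H = √(2×352.4/(0.3267×19.2)) = 10.60 m.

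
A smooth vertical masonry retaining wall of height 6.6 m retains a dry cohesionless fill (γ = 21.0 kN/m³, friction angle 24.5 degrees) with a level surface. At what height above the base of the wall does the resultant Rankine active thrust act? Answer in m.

K_a = 0.4137.
The pressure distribution is triangular, so the resultant acts at H/3 above the base = 6.6/3 = 2.200 m.

2.20 m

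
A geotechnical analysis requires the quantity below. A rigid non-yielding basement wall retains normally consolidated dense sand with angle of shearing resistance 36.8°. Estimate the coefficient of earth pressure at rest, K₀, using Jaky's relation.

0.401

K₀ = 1 − sin φ' = 1 − sin 36.8° = 0.4010.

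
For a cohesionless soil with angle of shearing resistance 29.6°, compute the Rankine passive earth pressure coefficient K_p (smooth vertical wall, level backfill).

2.95

K_p = (1 + sin φ)/(1 − sin φ) = tan²(45° + 29.6°/2) = 2.952.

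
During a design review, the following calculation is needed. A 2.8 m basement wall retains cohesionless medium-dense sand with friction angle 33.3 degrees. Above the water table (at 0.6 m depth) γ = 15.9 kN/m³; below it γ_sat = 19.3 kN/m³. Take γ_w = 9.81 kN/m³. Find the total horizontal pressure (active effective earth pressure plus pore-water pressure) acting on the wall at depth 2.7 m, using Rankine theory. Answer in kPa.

29.2 kPa

K_a = (1 − sin φ)/(1 + sin φ) = 0.2911.
γ' = 19.3 − 9.81 = 9.490 kN/m³.
Effective vertical stress at 2.7 m: σ'_v = 15.9×0.6 + 9.490×2.10 = 29.47 kPa.
σ'_h = K_a σ'_v = 0.2911 × 29.47 = 8.580 kPa; u = γ_w × 2.10 = 20.60 kPa.
Total σ_h = 8.580 + 20.60 = 29.18 kPa.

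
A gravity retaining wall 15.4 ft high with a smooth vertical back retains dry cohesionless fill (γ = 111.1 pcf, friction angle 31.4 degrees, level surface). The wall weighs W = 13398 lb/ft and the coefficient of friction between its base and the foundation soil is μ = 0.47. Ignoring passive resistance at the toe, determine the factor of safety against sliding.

K_a = tan²(45° − 31.4°/2) = 0.3149.
P_a = ½K_aγH² = 0.5×0.3149×111.1×15.4² = 4149 lb/ft, acting at H/3 = 5.133 ft above the base.
FS_sliding = μW / P_a = 0.47×13398 / 4149 = 1.518.

1.52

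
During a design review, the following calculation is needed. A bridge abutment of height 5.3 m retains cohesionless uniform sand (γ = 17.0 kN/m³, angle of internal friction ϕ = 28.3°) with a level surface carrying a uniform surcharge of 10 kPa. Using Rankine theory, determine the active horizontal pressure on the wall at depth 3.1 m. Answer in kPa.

K_a = (1 − sin φ)/(1 + sin φ) = 0.3568.
σ_v = γz + q = 17.0 × 3.1 + 10 = 62.70 kPa.
σ_h = K_a σ_v = 0.3568 × 62.70 = 22.37 kPa.

22.4 kPa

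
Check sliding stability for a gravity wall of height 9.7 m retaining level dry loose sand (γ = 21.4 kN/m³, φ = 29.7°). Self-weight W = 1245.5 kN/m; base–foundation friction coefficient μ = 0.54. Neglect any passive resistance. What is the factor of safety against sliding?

1.98

K_a = tan²(45° − 29.7°/2) = 0.3374.
P_a = ½K_aγH² = 0.5×0.3374×21.4×9.7² = 339.7 kN/m, acting at H/3 = 3.233 m above the base.
FS_sliding = μW / P_a = 0.54×1245.5 / 339.7 = 1.980.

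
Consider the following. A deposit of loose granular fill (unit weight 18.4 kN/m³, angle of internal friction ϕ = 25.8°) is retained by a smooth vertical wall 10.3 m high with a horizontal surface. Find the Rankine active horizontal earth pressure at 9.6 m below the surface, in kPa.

69.5 kPa

K_a = (1 − sin φ)/(1 + sin φ) = 0.3935.
σ_h = K_a γ z = 0.3935 × 18.4 × 9.6 = 69.51 kPa.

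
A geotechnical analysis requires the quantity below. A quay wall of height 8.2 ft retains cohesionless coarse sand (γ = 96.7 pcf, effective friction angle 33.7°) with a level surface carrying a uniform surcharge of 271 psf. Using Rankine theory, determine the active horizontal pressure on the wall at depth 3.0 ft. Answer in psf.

K_a = (1 − sin φ)/(1 + sin φ) = 0.2863.
σ_v = γz + q = 96.7 × 3.0 + 271 = 561.1 psf.
σ_h = K_a σ_v = 0.2863 × 561.1 = 160.6 psf.

161 psf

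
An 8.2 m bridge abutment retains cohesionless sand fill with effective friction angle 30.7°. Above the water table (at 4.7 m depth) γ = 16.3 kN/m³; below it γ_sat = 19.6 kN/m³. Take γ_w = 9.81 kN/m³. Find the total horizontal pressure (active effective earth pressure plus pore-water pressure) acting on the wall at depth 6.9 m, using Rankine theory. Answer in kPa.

53.4 kPa

K_a = (1 − sin φ)/(1 + sin φ) = 0.3240.
γ' = 19.6 − 9.81 = 9.790 kN/m³.
Effective vertical stress at 6.9 m: σ'_v = 16.3×4.7 + 9.790×2.20 = 98.15 kPa.
σ'_h = K_a σ'_v = 0.3240 × 98.15 = 31.80 kPa; u = γ_w × 2.20 = 21.58 kPa.
Total σ_h = 31.80 + 21.58 = 53.38 kPa.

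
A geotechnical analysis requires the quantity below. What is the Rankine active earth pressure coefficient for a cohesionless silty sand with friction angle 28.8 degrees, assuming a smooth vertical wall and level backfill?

K_a = tan²(45° − φ/2) = tan²(30.60°) = 0.3498.

0.350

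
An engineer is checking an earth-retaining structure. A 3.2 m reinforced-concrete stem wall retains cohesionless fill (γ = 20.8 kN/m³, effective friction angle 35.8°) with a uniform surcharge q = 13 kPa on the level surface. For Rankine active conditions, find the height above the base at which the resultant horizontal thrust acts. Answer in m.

K_a = 0.2619.
Triangular part P₁ = ½K_aγH² = 27.89 at H/3 = 1.067 m; rectangular part P₂ = K_a q H = 10.89 at H/2 = 1.600 m.
ȳ = (P₁·1.067 + P₂·1.600)/(P₁+P₂) = 1.216 m.

1.22 m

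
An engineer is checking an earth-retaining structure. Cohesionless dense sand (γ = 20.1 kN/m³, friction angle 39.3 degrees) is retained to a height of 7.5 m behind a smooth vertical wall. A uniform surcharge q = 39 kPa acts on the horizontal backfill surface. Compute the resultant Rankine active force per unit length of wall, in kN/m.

K_a = tan²(45° − φ/2) = 0.2245.
Soil triangle: ½ K_a γ H² = 0.5×0.2245×20.1×7.5² = 126.9 kN/m.
Surcharge rectangle: K_a q H = 0.2245×39×7.5 = 65.65 kN/m.
Total = 126.9 + 65.65 = 192.5 kN/m.

193 kN/m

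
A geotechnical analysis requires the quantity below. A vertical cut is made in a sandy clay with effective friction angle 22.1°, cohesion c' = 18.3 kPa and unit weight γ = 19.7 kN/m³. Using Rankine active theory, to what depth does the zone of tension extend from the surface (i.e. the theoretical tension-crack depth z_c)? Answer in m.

2.76 m

K_a = tan²(45° − 22.1°/2) = 0.4533; √K_a = 0.6732.
The active pressure is zero where K_a γ z = 2c√K_a, so z_c = 2c/(γ√K_a) = 2×18.3/(19.7×0.6732) = 2.760 m.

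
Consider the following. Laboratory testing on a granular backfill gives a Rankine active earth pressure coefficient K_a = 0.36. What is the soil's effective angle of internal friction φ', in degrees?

28.1°

K_a = tan²(45° − φ/2) ⇒ 45° − φ/2 = arctan(√0.36) = 30.96°.
φ = 2(45° − 30.96°) = 28.07°.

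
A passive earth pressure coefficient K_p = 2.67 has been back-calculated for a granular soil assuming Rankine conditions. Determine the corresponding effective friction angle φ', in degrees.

K_p = (1+sin φ)/(1−sin φ) ⇒ sin φ = (K_p − 1)/(K_p + 1) = 0.4550.
φ = arcsin(0.4550) = 27.07°.

27.1°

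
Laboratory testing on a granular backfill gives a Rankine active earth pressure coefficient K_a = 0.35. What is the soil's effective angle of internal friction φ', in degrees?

28.8°

K_a = tan²(45° − φ/2) ⇒ 45° − φ/2 = arctan(√0.35) = 30.61°.
φ = 2(45° − 30.61°) = 28.78°.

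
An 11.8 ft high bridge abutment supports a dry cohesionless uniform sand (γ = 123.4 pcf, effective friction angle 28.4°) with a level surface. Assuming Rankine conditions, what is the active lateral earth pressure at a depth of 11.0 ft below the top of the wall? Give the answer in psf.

482 psf

K_a = (1 − sin φ)/(1 + sin φ) = 0.3554.
σ_h = K_a γ z = 0.3554 × 123.4 × 11.0 = 482.4 psf.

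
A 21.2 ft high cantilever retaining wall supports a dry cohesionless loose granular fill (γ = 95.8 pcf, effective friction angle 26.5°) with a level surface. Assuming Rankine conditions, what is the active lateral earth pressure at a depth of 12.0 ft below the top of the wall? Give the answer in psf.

K_a = (1 − sin φ)/(1 + sin φ) = 0.3829.
σ_h = K_a γ z = 0.3829 × 95.8 × 12.0 = 440.2 psf.

440 psf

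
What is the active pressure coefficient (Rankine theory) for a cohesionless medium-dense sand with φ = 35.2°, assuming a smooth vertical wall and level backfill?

K_a = tan²(45° − φ/2) = tan²(27.40°) = 0.2687.

0.269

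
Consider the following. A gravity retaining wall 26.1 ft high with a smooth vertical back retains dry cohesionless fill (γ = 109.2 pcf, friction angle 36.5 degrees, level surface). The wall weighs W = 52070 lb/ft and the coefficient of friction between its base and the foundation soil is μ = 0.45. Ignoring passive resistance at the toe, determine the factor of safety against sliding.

2.48

K_a = tan²(45° − 36.5°/2) = 0.2541.
P_a = ½K_aγH² = 0.5×0.2541×109.2×26.1² = 9449 lb/ft, acting at H/3 = 8.700 ft above the base.
FS_sliding = μW / P_a = 0.45×52070 / 9449 = 2.480.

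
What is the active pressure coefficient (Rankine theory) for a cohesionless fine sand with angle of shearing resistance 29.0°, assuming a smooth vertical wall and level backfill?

K_a = tan²(45° − φ/2) = tan²(30.50°) = 0.3470.

0.347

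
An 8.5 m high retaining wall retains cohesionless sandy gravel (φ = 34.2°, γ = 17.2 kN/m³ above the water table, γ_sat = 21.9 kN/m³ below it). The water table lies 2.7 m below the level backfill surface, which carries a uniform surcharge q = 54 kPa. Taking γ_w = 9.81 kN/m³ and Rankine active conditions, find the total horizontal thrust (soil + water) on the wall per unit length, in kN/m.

444 kN/m

K_a = tan²(45° − φ/2) = 0.2803.
γ' = 21.9 − 9.81 = 12.09 kN/m³. h₂ = H − d_w = 5.8 m.
σ'_h: at surface K_a·q = 15.14; at WT K_a(q+γd_w) = 28.16; at base K_a(q+γd_w+γ'h₂) = 47.82 kPa.
P₁ = ½(15.14+28.16)×2.7 = 58.45; P₂ = ½(28.16+47.82)×5.8 = 220.3; P_w = ½γ_w h₂² = 165.0.
Total = 58.45+220.3+165.0 = 443.8 kN/m.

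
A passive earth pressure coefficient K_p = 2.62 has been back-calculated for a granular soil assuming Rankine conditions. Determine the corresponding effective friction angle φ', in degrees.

K_p = (1+sin φ)/(1−sin φ) ⇒ sin φ = (K_p − 1)/(K_p + 1) = 0.4475.
φ = arcsin(0.4475) = 26.58°.

26.6°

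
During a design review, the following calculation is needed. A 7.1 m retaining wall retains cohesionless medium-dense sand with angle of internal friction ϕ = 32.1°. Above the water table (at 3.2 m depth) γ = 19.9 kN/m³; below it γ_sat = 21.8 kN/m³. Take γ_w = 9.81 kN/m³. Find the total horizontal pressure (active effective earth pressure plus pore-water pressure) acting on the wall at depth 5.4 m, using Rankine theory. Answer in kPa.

49.1 kPa

K_a = (1 − sin φ)/(1 + sin φ) = 0.3060.
γ' = 21.8 − 9.81 = 11.99 kN/m³.
Effective vertical stress at 5.4 m: σ'_v = 19.9×3.2 + 11.99×2.20 = 90.06 kPa.
σ'_h = K_a σ'_v = 0.3060 × 90.06 = 27.56 kPa; u = γ_w × 2.20 = 21.58 kPa.
Total σ_h = 27.56 + 21.58 = 49.14 kPa.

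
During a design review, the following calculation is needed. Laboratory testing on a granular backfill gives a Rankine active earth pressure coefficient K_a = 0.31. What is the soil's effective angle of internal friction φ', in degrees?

K_a = tan²(45° − φ/2) ⇒ 45° − φ/2 = arctan(√0.31) = 29.11°.
φ = 2(45° − 29.11°) = 31.78°.

31.8°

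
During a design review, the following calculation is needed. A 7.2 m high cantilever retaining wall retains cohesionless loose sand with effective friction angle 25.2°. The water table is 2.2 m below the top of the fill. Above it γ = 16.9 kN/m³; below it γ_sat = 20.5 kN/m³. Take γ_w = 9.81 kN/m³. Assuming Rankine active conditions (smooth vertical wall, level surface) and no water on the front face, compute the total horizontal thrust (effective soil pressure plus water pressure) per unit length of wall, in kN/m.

268 kN/m

K_a = tan²(45° − φ/2) = 0.4027.
γ' = 20.5 − 9.81 = 10.69 kN/m³. Depth below WT = 5.0 m.
σ'_h at WT = K_a γ d_w = 14.97 kPa; at base = 14.97 + K_a γ' × 5.0 = 36.50 kPa.
P₁ (0–2.2 m) = ½×14.97×2.2 = 16.47. P₂ (2.2–7.2 m) = ½(14.97+36.50)×5.0 = 128.7.
P_w = ½ γ_w h₂² = 0.5×9.81×5.0² = 122.6. Total = 16.47+128.7+122.6 = 267.8 kN/m.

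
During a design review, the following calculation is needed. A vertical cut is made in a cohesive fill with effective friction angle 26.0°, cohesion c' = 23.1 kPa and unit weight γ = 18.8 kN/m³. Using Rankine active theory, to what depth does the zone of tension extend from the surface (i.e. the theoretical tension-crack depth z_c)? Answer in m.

K_a = tan²(45° − 26.0°/2) = 0.3905; √K_a = 0.6249.
The active pressure is zero where K_a γ z = 2c√K_a, so z_c = 2c/(γ√K_a) = 2×23.1/(18.8×0.6249) = 3.933 m.

3.93 m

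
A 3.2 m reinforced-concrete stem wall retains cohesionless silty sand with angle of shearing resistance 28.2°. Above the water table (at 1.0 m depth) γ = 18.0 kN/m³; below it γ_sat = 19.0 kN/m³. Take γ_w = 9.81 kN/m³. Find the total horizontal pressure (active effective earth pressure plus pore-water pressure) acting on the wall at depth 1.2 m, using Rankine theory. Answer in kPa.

9.07 kPa

K_a = (1 − sin φ)/(1 + sin φ) = 0.3582.
γ' = 19.0 − 9.81 = 9.190 kN/m³.
Effective vertical stress at 1.2 m: σ'_v = 18.0×1.0 + 9.190×0.200 = 19.84 kPa.
σ'_h = K_a σ'_v = 0.3582 × 19.84 = 7.106 kPa; u = γ_w × 0.200 = 1.962 kPa.
Total σ_h = 7.106 + 1.962 = 9.068 kPa.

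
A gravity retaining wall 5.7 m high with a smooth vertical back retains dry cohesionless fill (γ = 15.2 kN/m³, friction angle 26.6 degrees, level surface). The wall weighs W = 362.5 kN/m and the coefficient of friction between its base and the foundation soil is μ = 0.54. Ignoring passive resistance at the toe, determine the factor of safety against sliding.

K_a = tan²(45° − 26.6°/2) = 0.3814.
P_a = ½K_aγH² = 0.5×0.3814×15.2×5.7² = 94.19 kN/m, acting at H/3 = 1.900 m above the base.
FS_sliding = μW / P_a = 0.54×362.5 / 94.19 = 2.078.

2.08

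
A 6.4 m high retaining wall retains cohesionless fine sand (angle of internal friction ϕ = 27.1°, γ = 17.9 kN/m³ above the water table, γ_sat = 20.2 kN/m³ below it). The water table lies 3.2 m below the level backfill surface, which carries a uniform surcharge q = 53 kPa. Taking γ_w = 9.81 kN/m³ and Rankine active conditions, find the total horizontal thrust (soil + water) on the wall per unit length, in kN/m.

K_a = tan²(45° − φ/2) = 0.3741.
γ' = 20.2 − 9.81 = 10.39 kN/m³. h₂ = H − d_w = 3.2 m.
σ'_h: at surface K_a·q = 19.82; at WT K_a(q+γd_w) = 41.25; at base K_a(q+γd_w+γ'h₂) = 53.69 kPa.
P₁ = ½(19.82+41.25)×3.2 = 97.72; P₂ = ½(41.25+53.69)×3.2 = 151.9; P_w = ½γ_w h₂² = 50.23.
Total = 97.72+151.9+50.23 = 299.8 kN/m.

300 kN/m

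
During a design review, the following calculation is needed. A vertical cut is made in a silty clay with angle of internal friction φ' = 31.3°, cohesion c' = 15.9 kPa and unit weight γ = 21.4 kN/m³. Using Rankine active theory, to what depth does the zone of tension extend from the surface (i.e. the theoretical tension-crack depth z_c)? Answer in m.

K_a = tan²(45° − 31.3°/2) = 0.3162; √K_a = 0.5623.
The active pressure is zero where K_a γ z = 2c√K_a, so z_c = 2c/(γ√K_a) = 2×15.9/(21.4×0.5623) = 2.643 m.

2.64 m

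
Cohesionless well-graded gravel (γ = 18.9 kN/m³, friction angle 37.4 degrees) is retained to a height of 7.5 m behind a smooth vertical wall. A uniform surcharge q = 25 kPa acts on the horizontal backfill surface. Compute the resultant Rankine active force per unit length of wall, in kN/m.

K_a = tan²(45° − φ/2) = 0.2443.
Soil triangle: ½ K_a γ H² = 0.5×0.2443×18.9×7.5² = 129.8 kN/m.
Surcharge rectangle: K_a q H = 0.2443×25×7.5 = 45.80 kN/m.
Total = 129.8 + 45.80 = 175.6 kN/m.

176 kN/m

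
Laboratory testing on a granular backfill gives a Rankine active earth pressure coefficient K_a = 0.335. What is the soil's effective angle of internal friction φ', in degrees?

29.9°

K_a = tan²(45° − φ/2) ⇒ 45° − φ/2 = arctan(√0.335) = 30.06°.
φ = 2(45° − 30.06°) = 29.88°.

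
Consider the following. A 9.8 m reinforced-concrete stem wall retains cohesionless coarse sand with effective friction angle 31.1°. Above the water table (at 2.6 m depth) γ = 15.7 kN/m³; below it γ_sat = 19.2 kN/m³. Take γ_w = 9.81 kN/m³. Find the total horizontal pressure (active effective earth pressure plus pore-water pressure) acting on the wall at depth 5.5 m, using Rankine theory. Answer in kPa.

50.1 kPa

K_a = (1 − sin φ)/(1 + sin φ) = 0.3188.
γ' = 19.2 − 9.81 = 9.390 kN/m³.
Effective vertical stress at 5.5 m: σ'_v = 15.7×2.6 + 9.390×2.90 = 68.05 kPa.
σ'_h = K_a σ'_v = 0.3188 × 68.05 = 21.69 kPa; u = γ_w × 2.90 = 28.45 kPa.
Total σ_h = 21.69 + 28.45 = 50.14 kPa.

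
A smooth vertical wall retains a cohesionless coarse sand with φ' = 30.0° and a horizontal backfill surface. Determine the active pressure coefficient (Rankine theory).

0.333

K_a = tan²(45° − φ/2) = tan²(30.00°) = 0.3333.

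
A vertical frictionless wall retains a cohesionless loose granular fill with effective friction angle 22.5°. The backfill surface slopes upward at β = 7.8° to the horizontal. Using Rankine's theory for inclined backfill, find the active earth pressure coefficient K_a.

K_a = cos β · (cos β − √(cos²β − cos²φ)) / (cos β + √(cos²β − cos²φ)).
cos β = 0.9907, cos φ = 0.9239, √(cos²β − cos²φ) = 0.3578.
K_a = 0.9907 × (0.9907 − 0.3578)/(0.9907 + 0.3578) = 0.4650.

0.465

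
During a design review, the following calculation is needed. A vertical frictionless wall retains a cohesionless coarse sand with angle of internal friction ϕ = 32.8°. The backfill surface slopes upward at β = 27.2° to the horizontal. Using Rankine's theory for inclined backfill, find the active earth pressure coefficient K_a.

0.451

K_a = cos β · (cos β − √(cos²β − cos²φ)) / (cos β + √(cos²β − cos²φ)).
cos β = 0.8894, cos φ = 0.8406, √(cos²β − cos²φ) = 0.2907.
K_a = 0.8894 × (0.8894 − 0.2907)/(0.8894 + 0.2907) = 0.4512.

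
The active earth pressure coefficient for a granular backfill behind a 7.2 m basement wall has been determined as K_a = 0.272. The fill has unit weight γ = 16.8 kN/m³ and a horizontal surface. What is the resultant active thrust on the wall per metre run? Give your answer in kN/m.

P = ½ K_a γ H² = 0.5 × 0.272 × 16.8 × 7.2² = 118.4 kN/m.

118 kN/m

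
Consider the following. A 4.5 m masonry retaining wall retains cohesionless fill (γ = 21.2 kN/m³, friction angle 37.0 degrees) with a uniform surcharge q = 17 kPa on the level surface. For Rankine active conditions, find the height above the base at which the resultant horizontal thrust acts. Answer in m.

K_a = 0.2486.
Triangular part P₁ = ½K_aγH² = 53.36 at H/3 = 1.500 m; rectangular part P₂ = K_a q H = 19.02 at H/2 = 2.250 m.
ȳ = (P₁·1.500 + P₂·2.250)/(P₁+P₂) = 1.697 m.

1.70 m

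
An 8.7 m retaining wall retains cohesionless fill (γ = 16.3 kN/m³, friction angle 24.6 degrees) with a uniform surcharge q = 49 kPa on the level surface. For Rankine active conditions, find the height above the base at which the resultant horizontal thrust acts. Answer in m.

3.49 m

K_a = 0.4121.
Triangular part P₁ = ½K_aγH² = 254.2 at H/3 = 2.900 m; rectangular part P₂ = K_a q H = 175.7 at H/2 = 4.350 m.
ȳ = (P₁·2.900 + P₂·4.350)/(P₁+P₂) = 3.493 m.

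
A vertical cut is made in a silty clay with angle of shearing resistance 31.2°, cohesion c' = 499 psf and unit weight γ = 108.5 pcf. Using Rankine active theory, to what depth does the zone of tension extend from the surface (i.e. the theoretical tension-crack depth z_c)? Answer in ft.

16.3 ft

K_a = tan²(45° − 31.2°/2) = 0.3175; √K_a = 0.5635.
The active pressure is zero where K_a γ z = 2c√K_a, so z_c = 2c/(γ√K_a) = 2×499/(108.5×0.5635) = 16.32 ft.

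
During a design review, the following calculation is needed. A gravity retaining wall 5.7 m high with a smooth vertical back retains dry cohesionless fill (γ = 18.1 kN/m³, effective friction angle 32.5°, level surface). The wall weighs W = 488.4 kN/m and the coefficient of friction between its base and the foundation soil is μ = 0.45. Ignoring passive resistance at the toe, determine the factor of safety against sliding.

K_a = tan²(45° − 32.5°/2) = 0.3010.
P_a = ½K_aγH² = 0.5×0.3010×18.1×5.7² = 88.50 kN/m, acting at H/3 = 1.900 m above the base.
FS_sliding = μW / P_a = 0.45×488.4 / 88.50 = 2.483.

2.48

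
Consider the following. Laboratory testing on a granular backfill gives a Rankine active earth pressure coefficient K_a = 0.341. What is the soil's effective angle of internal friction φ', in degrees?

K_a = tan²(45° − φ/2) ⇒ 45° − φ/2 = arctan(√0.341) = 30.28°.
φ = 2(45° − 30.28°) = 29.43°.

29.4°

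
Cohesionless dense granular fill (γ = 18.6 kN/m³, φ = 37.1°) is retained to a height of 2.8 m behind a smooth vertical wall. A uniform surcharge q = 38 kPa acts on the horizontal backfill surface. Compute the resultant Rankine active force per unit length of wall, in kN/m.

K_a = tan²(45° − φ/2) = 0.2475.
Soil triangle: ½ K_a γ H² = 0.5×0.2475×18.6×2.8² = 18.05 kN/m.
Surcharge rectangle: K_a q H = 0.2475×38×2.8 = 26.33 kN/m.
Total = 18.05 + 26.33 = 44.38 kN/m.

44.4 kN/m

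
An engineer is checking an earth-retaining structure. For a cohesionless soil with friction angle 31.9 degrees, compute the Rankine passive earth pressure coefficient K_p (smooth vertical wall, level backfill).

3.24

K_p = (1 + sin φ)/(1 − sin φ) = tan²(45° + 31.9°/2) = 3.241.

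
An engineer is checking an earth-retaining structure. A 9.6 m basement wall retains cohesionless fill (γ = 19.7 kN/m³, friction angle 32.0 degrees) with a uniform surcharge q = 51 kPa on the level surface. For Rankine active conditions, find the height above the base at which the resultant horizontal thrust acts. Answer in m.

3.76 m

K_a = 0.3073.
Triangular part P₁ = ½K_aγH² = 278.9 at H/3 = 3.200 m; rectangular part P₂ = K_a q H = 150.4 at H/2 = 4.800 m.
ȳ = (P₁·3.200 + P₂·4.800)/(P₁+P₂) = 3.761 m.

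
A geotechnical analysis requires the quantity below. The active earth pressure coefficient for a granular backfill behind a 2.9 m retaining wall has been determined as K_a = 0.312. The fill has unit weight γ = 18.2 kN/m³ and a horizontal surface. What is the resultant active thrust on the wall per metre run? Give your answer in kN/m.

23.9 kN/m

P = ½ K_a γ H² = 0.5 × 0.312 × 18.2 × 2.9² = 23.88 kN/m.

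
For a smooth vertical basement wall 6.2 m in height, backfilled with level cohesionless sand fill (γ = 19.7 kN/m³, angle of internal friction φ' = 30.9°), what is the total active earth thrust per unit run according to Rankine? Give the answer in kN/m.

122 kN/m

K_a = tan²(45° − φ/2) = 0.3214.
P_a = ½ K_a γ H² = 0.5 × 0.3214 × 19.7 × 6.2² = 121.7 kN/m.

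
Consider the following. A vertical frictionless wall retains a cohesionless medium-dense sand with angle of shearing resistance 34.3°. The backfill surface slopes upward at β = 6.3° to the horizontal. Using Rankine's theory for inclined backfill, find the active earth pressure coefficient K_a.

K_a = cos β · (cos β − √(cos²β − cos²φ)) / (cos β + √(cos²β − cos²φ)).
cos β = 0.9940, cos φ = 0.8261, √(cos²β − cos²φ) = 0.5527.
K_a = 0.9940 × (0.9940 − 0.5527)/(0.9940 + 0.5527) = 0.2835.

0.284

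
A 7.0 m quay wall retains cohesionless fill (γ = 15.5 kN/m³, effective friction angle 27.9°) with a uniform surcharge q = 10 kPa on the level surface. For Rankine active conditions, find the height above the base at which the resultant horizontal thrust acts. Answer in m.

K_a = 0.3625.
Triangular part P₁ = ½K_aγH² = 137.6 at H/3 = 2.333 m; rectangular part P₂ = K_a q H = 25.37 at H/2 = 3.500 m.
ȳ = (P₁·2.333 + P₂·3.500)/(P₁+P₂) = 2.515 m.

2.51 m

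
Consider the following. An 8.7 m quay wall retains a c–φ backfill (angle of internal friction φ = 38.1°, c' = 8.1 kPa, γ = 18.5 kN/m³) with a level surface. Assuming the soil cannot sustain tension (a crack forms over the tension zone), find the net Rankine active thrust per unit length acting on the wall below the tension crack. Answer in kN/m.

104 kN/m

K_a = 0.2368; √K_a = 0.4867.
Tension-crack depth z_c = 2c/(γ√K_a) = 2×8.1/(18.5×0.4867) = 1.799 m.
σ_a at base = K_a γ H − 2c√K_a = 0.2368×18.5×8.7 − 2×8.1×0.4867 = 30.23 kPa.
P_a = ½ × 30.23 × (H − z_c) = 0.5×30.23×6.901 = 104.3 kN/m.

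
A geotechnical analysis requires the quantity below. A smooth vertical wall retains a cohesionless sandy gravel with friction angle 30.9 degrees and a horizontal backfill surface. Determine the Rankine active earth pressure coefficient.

K_a = (1 − sin φ)/(1 + sin φ) = (1 − sin 30.9°)/(1 + sin 30.9°) = 0.3214.

0.321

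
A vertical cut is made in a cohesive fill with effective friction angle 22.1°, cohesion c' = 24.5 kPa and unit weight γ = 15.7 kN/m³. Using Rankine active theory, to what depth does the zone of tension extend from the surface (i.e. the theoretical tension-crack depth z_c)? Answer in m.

4.64 m

K_a = tan²(45° − 22.1°/2) = 0.4533; √K_a = 0.6732.
The active pressure is zero where K_a γ z = 2c√K_a, so z_c = 2c/(γ√K_a) = 2×24.5/(15.7×0.6732) = 4.636 m.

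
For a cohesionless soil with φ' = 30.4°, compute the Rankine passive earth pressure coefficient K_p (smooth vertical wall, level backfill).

K_p = (1 + sin φ)/(1 − sin φ) = tan²(45° + 30.4°/2) = 3.049.

3.05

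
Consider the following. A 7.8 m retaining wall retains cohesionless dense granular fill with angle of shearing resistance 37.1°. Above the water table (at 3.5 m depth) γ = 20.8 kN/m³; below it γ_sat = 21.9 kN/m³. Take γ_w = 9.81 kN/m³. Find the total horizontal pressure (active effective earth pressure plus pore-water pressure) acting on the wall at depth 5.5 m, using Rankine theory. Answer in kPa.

K_a = (1 − sin φ)/(1 + sin φ) = 0.2475.
γ' = 21.9 − 9.81 = 12.09 kN/m³.
Effective vertical stress at 5.5 m: σ'_v = 20.8×3.5 + 12.09×2.00 = 96.98 kPa.
σ'_h = K_a σ'_v = 0.2475 × 96.98 = 24.00 kPa; u = γ_w × 2.00 = 19.62 kPa.
Total σ_h = 24.00 + 19.62 = 43.62 kPa.

43.6 kPa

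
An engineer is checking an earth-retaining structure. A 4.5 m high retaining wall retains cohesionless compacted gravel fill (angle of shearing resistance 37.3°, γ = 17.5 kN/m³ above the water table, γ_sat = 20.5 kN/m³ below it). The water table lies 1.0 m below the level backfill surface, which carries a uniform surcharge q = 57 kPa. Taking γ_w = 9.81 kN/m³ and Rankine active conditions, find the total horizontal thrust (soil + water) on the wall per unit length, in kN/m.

156 kN/m

K_a = tan²(45° − φ/2) = 0.2453.
γ' = 20.5 − 9.81 = 10.69 kN/m³. h₂ = H − d_w = 3.5 m.
σ'_h: at surface K_a·q = 13.98; at WT K_a(q+γd_w) = 18.28; at base K_a(q+γd_w+γ'h₂) = 27.46 kPa.
P₁ = ½(13.98+18.28)×1.0 = 16.13; P₂ = ½(18.28+27.46)×3.5 = 80.04; P_w = ½γ_w h₂² = 60.09.
Total = 16.13+80.04+60.09 = 156.3 kN/m.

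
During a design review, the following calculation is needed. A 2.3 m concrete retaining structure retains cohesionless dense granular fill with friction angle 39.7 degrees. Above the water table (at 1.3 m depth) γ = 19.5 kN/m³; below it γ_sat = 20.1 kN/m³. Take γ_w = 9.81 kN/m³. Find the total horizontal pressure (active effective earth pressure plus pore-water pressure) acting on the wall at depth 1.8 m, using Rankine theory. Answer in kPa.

11.6 kPa

K_a = (1 − sin φ)/(1 + sin φ) = 0.2204.
γ' = 20.1 − 9.81 = 10.29 kN/m³.
Effective vertical stress at 1.8 m: σ'_v = 19.5×1.3 + 10.29×0.500 = 30.50 kPa.
σ'_h = K_a σ'_v = 0.2204 × 30.50 = 6.722 kPa; u = γ_w × 0.500 = 4.905 kPa.
Total σ_h = 6.722 + 4.905 = 11.63 kPa.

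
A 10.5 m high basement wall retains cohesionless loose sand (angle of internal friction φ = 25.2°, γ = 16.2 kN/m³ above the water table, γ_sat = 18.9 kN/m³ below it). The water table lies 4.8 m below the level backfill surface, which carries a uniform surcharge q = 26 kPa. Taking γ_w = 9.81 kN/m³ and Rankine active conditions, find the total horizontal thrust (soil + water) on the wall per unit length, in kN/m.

582 kN/m

K_a = tan²(45° − φ/2) = 0.4027.
γ' = 18.9 − 9.81 = 9.090 kN/m³. h₂ = H − d_w = 5.7 m.
σ'_h: at surface K_a·q = 10.47; at WT K_a(q+γd_w) = 41.79; at base K_a(q+γd_w+γ'h₂) = 62.66 kPa.
P₁ = ½(10.47+41.79)×4.8 = 125.4; P₂ = ½(41.79+62.66)×5.7 = 297.7; P_w = ½γ_w h₂² = 159.4.
Total = 125.4+297.7+159.4 = 582.5 kN/m.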